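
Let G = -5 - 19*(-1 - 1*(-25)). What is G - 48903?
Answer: -49364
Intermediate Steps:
G = -461 (G = -5 - 19*(-1 + 25) = -5 - 19*24 = -5 - 456 = -461)
G - 48903 = -461 - 48903 = -49364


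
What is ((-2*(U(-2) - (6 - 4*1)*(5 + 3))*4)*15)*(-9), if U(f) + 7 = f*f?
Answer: -20520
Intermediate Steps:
U(f) = -7 + f**2 (U(f) = -7 + f*f = -7 + f**2)
((-2*(U(-2) - (6 - 4*1)*(5 + 3))*4)*15)*(-9) = ((-2*((-7 + (-2)**2) - (6 - 4*1)*(5 + 3))*4)*15)*(-9) = ((-2*((-7 + 4) - (6 - 4)*8)*4)*15)*(-9) = ((-2*(-3 - 2*8)*4)*15)*(-9) = ((-2*(-3 - 1*16)*4)*15)*(-9) = ((-2*(-3 - 16)*4)*15)*(-9) = ((-2*(-19)*4)*15)*(-9) = ((38*4)*15)*(-9) = (152*15)*(-9) = 2280*(-9) = -20520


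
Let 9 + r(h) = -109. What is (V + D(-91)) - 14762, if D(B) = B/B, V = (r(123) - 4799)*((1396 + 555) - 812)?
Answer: -5615224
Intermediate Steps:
r(h) = -118 (r(h) = -9 - 109 = -118)
V = -5600463 (V = (-118 - 4799)*((1396 + 555) - 812) = -4917*(1951 - 812) = -4917*1139 = -5600463)
D(B) = 1
(V + D(-91)) - 14762 = (-5600463 + 1) - 14762 = -5600462 - 14762 = -5615224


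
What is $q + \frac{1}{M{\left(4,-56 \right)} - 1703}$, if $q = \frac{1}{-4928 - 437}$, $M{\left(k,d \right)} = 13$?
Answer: $- \frac{1411}{1813370} \approx -0.00077811$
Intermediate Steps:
$q = - \frac{1}{5365}$ ($q = \frac{1}{-5365} = - \frac{1}{5365} \approx -0.00018639$)
$q + \frac{1}{M{\left(4,-56 \right)} - 1703} = - \frac{1}{5365} + \frac{1}{13 - 1703} = - \frac{1}{5365} + \frac{1}{-1690} = - \frac{1}{5365} - \frac{1}{1690} = - \frac{1411}{1813370}$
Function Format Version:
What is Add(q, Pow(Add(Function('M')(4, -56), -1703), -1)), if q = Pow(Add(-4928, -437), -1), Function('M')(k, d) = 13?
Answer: Rational(-1411, 1813370) ≈ -0.00077811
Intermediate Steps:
q = Rational(-1, 5365) (q = Pow(-5365, -1) = Rational(-1, 5365) ≈ -0.00018639)
Add(q, Pow(Add(Function('M')(4, -56), -1703), -1)) = Add(Rational(-1, 5365), Pow(Add(13, -1703), -1)) = Add(Rational(-1, 5365), Pow(-1690, -1)) = Add(Rational(-1, 5365), Rational(-1, 1690)) = Rational(-1411, 1813370)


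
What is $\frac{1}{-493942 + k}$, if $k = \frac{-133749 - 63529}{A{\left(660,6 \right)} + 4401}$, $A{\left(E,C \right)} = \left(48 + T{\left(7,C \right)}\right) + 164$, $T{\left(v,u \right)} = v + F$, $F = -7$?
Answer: $- \frac{4613}{2278751724} \approx -2.0244 \cdot 10^{-6}$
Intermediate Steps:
$T{\left(v,u \right)} = -7 + v$ ($T{\left(v,u \right)} = v - 7 = -7 + v$)
$A{\left(E,C \right)} = 212$ ($A{\left(E,C \right)} = \left(48 + \left(-7 + 7\right)\right) + 164 = \left(48 + 0\right) + 164 = 48 + 164 = 212$)
$k = - \frac{197278}{4613}$ ($k = \frac{-133749 - 63529}{212 + 4401} = - \frac{197278}{4613} \approx -42.766$)
$\frac{1}{-493942 + k} = \frac{1}{-493942 - \frac{197278}{4613}} = \frac{1}{- \frac{2278751724}{4613}} = - \frac{4613}{2278751724}$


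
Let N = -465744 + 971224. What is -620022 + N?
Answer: -114542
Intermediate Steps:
N = 505480
-620022 + N = -620022 + 505480 = -114542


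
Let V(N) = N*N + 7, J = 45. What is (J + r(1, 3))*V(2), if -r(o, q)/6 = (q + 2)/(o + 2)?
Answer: 385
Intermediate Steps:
r(o, q) = -6*(2 + q)/(2 + o) (r(o, q) = -6*(q + 2)/(o + 2) = -6*(2 + q)/(2 + o))
V(N) = 7 + N**2 (V(N) = N**2 + 7 = 7 + N**2)
(J + r(1, 3))*V(2) = (45 + 6*(-2 - 1*3)/(2 + 1))*(7 + 2**2) = (45 + 6*(-2 - 3)/3)*(7 + 4) = (45 + 6*(1/3)*(-5))*11 = (45 - 10)*11 = 35*11 = 385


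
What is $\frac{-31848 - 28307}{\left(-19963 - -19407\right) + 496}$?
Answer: $\frac{12031}{12} \approx 1002.6$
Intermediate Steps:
$\frac{-31848 - 28307}{\left(-19963 - -19407\right) + 496} = \frac{-31848 - 28307}{\left(-19963 + 19407\right) + 496} = - \frac{60155}{-556 + 496} = - \frac{60155}{-60} = \left(-60155\right) \left(- \frac{1}{60}\right) = \frac{12031}{12}$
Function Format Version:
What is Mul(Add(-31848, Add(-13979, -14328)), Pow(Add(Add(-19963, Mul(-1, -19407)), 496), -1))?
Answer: Rational(12031, 12) ≈ 1002.6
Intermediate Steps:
Mul(Add(-31848, Add(-13979, -14328)), Pow(Add(Add(-19963, Mul(-1, -19407)), 496), -1)) = Mul(Add(-31848, -28307), Pow(Add(Add(-19963, 19407), 496), -1)) = Mul(-60155, Pow(Add(-556, 496), -1)) = Mul(-60155, Pow(-60, -1)) = Mul(-60155, Rational(-1, 60)) = Rational(12031, 12)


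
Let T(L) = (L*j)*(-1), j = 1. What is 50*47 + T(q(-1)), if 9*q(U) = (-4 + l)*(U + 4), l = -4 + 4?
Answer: 7054/3 ≈ 2351.3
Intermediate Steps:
l = 0
q(U) = -16/9 - 4*U/9 (q(U) = ((-4 + 0)*(U + 4))/9 = (-4*(4 + U))/9 = (-16 - 4*U)/9 = -16/9 - 4*U/9)
T(L) = -L (T(L) = (L*1)*(-1) = L*(-1) = -L)
50*47 + T(q(-1)) = 50*47 - (-16/9 - 4/9*(-1)) = 2350 - (-16/9 + 4/9) = 2350 - 1*(-4/3) = 2350 + 4/3 = 7054/3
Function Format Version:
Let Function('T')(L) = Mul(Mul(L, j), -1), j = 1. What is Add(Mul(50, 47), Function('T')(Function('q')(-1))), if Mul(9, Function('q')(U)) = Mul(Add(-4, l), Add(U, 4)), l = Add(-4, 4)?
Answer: Rational(7054, 3) ≈ 2351.3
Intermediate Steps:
l = 0
Function('q')(U) = Add(Rational(-16, 9), Mul(Rational(-4, 9), U)) (Function('q')(U) = Mul(Rational(1, 9), Mul(Add(-4, 0), Add(U, 4))) = Mul(Rational(1, 9), Mul(-4, Add(4, U))) = Mul(Rational(1, 9), Add(-16, Mul(-4, U))) = Add(Rational(-16, 9), Mul(Rational(-4, 9), U)))
Function('T')(L) = Mul(-1, L) (Function('T')(L) = Mul(Mul(L, 1), -1) = Mul(L, -1) = Mul(-1, L))
Add(Mul(50, 47), Function('T')(Function('q')(-1))) = Add(Mul(50, 47), Mul(-1, Add(Rational(-16, 9), Mul(Rational(-4, 9), -1)))) = Add(2350, Mul(-1, Add(Rational(-16, 9), Rational(4, 9)))) = Add(2350, Mul(-1, Rational(-4, 3))) = Add(2350, Rational(4, 3)) = Rational(7054, 3)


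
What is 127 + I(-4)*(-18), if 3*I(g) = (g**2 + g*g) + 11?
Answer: -131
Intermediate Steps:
I(g) = 11/3 + 2*g**2/3 (I(g) = ((g**2 + g*g) + 11)/3 = ((g**2 + g**2) + 11)/3 = (2*g**2 + 11)/3 = (11 + 2*g**2)/3 = 11/3 + 2*g**2/3)
127 + I(-4)*(-18) = 127 + (11/3 + (2/3)*(-4)**2)*(-18) = 127 + (11/3 + (2/3)*16)*(-18) = 127 + (11/3 + 32/3)*(-18) = 127 + (43/3)*(-18) = 127 - 258 = -131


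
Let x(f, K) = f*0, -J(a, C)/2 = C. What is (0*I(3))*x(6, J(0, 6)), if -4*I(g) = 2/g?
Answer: 0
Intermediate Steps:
J(a, C) = -2*C
I(g) = -1/(2*g)
x(f, K) = 0
(0*I(3))*x(6, J(0, 6)) = (0*(-½/3))*0 = (0*(-½*⅓))*0 = (0*(-⅙))*0 = 0*0 = 0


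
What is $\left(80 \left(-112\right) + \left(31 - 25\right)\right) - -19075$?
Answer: $10121$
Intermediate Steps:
$\left(80 \left(-112\right) + \left(31 - 25\right)\right) - -19075 = \left(-8960 + 6\right) + 19075 = -8954 + 19075 = 10121$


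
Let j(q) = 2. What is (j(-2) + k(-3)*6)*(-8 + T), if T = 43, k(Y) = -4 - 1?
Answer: -980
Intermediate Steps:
k(Y) = -5
(j(-2) + k(-3)*6)*(-8 + T) = (2 - 5*6)*(-8 + 43) = (2 - 30)*35 = -28*35 = -980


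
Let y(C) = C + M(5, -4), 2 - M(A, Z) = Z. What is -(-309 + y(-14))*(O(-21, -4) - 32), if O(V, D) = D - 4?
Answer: -12680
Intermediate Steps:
O(V, D) = -4 + D
M(A, Z) = 2 - Z
y(C) = 6 + C (y(C) = C + (2 - 1*(-4)) = C + (2 + 4) = C + 6 = 6 + C)
-(-309 + y(-14))*(O(-21, -4) - 32) = -(-309 + (6 - 14))*((-4 - 4) - 32) = -(-309 - 8)*(-8 - 32) = -(-317)*(-40) = -1*12680 = -12680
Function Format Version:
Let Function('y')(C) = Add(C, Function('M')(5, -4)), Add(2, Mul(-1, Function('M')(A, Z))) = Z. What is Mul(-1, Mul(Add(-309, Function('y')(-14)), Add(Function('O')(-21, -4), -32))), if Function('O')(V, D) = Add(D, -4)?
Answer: -12680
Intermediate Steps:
Function('O')(V, D) = Add(-4, D)
Function('M')(A, Z) = Add(2, Mul(-1, Z))
Function('y')(C) = Add(6, C) (Function('y')(C) = Add(C, Add(2, Mul(-1, -4))) = Add(C, Add(2, 4)) = Add(C, 6) = Add(6, C))
Mul(-1, Mul(Add(-309, Function('y')(-14)), Add(Function('O')(-21, -4), -32))) = Mul(-1, Mul(Add(-309, Add(6, -14)), Add(Add(-4, -4), -32))) = Mul(-1, Mul(Add(-309, -8), Add(-8, -32))) = Mul(-1, Mul(-317, -40)) = Mul(-1, 12680) = -12680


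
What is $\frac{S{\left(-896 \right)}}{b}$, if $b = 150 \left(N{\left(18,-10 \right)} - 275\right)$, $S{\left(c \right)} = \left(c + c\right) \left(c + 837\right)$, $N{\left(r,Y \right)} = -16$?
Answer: $- \frac{52864}{21825} \approx -2.4222$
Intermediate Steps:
$S{\left(c \right)} = 2 c \left(837 + c\right)$
$b = -43650$ ($b = 150 \left(-16 - 275\right) = 150 \left(-291\right) = -43650$)
$\frac{S{\left(-896 \right)}}{b} = \frac{2 \left(-896\right) \left(837 - 896\right)}{-43650} = 2 \left(-896\right) \left(-59\right) \left(- \frac{1}{43650}\right) = 105728 \left(- \frac{1}{43650}\right) = - \frac{52864}{21825}$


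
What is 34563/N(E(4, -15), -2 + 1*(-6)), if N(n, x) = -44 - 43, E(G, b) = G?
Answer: -11521/29 ≈ -397.28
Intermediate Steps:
N(n, x) = -87
34563/N(E(4, -15), -2 + 1*(-6)) = 34563/(-87) = 34563*(-1/87) = -11521/29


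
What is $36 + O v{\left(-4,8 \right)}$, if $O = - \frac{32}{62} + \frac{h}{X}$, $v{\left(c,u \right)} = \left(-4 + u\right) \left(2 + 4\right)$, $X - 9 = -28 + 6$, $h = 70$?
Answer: $- \frac{42564}{403} \approx -105.62$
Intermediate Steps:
$X = -13$ ($X = 9 + \left(-28 + 6\right) = 9 - 22 = -13$)
$v{\left(c,u \right)} = -24 + 6 u$ ($v{\left(c,u \right)} = \left(-4 + u\right) 6 = -24 + 6 u$)
$O = - \frac{2378}{403}$ ($O = - \frac{32}{62} + \frac{70}{-13} = \left(-32\right) \frac{1}{62} + 70 \left(- \frac{1}{13}\right) = - \frac{16}{31} - \frac{70}{13} = - \frac{2378}{403} \approx -5.9007$)
$36 + O v{\left(-4,8 \right)} = 36 - \frac{2378 \left(-24 + 6 \cdot 8\right)}{403} = 36 - \frac{2378 \left(-24 + 48\right)}{403} = 36 - \frac{57072}{403} = - \frac{42564}{403}$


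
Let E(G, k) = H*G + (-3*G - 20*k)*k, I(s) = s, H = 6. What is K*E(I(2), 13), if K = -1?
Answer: 3446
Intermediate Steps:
E(G, k) = 6*G + k*(-20*k - 3*G) (E(G, k) = 6*G + (-3*G - 20*k)*k = 6*G + (-20*k - 3*G)*k = 6*G + k*(-20*k - 3*G))
K*E(I(2), 13) = -(-20*13² + 6*2 - 3*2*13) = -(-20*169 + 12 - 78) = -(-3380 + 12 - 78) = -1*(-3446) = 3446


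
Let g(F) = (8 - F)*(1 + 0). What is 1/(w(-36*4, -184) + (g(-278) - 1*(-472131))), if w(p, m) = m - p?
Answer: 1/472377 ≈ 2.1170e-6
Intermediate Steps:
g(F) = 8 - F (g(F) = (8 - F)*1 = 8 - F)
1/(w(-36*4, -184) + (g(-278) - 1*(-472131))) = 1/((-184 - (-36)*4) + ((8 - 1*(-278)) - 1*(-472131))) = 1/((-184 - 1*(-144)) + ((8 + 278) + 472131)) = 1/((-184 + 144) + (286 + 472131)) = 1/(-40 + 472417) = 1/472377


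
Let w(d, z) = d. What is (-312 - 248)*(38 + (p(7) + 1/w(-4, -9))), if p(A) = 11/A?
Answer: -22020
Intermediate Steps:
(-312 - 248)*(38 + (p(7) + 1/w(-4, -9))) = (-312 - 248)*(38 + (11/7 + 1/(-4))) = -560*(38 + (11*(⅐) - ¼)) = -560*(38 + (11/7 - ¼)) = -560*(38 + 37/28) = -560*1101/28 = -22020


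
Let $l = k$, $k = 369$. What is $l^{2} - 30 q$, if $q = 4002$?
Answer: $16101$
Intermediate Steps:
$l = 369$
$l^{2} - 30 q = 369^{2} - 120060 = 136161 - 120060 = 16101$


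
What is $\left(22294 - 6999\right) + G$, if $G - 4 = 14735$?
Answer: $30034$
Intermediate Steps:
$G = 14739$ ($G = 4 + 14735 = 14739$)
$\left(22294 - 6999\right) + G = \left(22294 - 6999\right) + 14739 = 15295 + 14739 = 30034$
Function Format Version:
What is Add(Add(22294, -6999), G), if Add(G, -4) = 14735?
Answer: 30034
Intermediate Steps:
G = 14739 (G = Add(4, 14735) = 14739)
Add(Add(22294, -6999), G) = Add(Add(22294, -6999), 14739) = Add(15295, 14739) = 30034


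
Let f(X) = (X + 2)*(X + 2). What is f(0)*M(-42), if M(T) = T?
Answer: -168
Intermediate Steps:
f(X) = (2 + X)² (f(X) = (2 + X)*(2 + X) = (2 + X)²)
f(0)*M(-42) = (2 + 0)²*(-42) = 2²*(-42) = 4*(-42) = -168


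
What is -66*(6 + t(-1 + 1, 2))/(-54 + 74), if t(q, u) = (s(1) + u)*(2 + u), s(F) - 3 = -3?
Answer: -231/5 ≈ -46.200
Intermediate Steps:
s(F) = 0 (s(F) = 3 - 3 = 0)
t(q, u) = u*(2 + u) (t(q, u) = (0 + u)*(2 + u) = u*(2 + u))
-66*(6 + t(-1 + 1, 2))/(-54 + 74) = -66*(6 + 2*(2 + 2))/(-54 + 74) = -66*(6 + 2*4)/20 = -66*(6 + 8)/20 = -924/20 = -66*7/10 = -231/5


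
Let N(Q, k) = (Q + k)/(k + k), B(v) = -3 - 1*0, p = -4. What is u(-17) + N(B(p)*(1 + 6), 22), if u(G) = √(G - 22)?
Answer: 1/44 + I*√39 ≈ 0.022727 + 6.245*I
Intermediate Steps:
B(v) = -3 (B(v) = -3 + 0 = -3)
u(G) = √(-22 + G)
N(Q, k) = (Q + k)/(2*k) (N(Q, k) = (Q + k)/((2*k)) = (Q + k)*(1/(2*k)) = (Q + k)/(2*k))
u(-17) + N(B(p)*(1 + 6), 22) = √(-22 - 17) + (½)*(-3*(1 + 6) + 22)/22 = √(-39) + (½)*(1/22)*(-3*7 + 22) = I*√39 + (½)*(1/22)*(-21 + 22) = I*√39 + (½)*(1/22)*1 = I*√39 + 1/44 = 1/44 + I*√39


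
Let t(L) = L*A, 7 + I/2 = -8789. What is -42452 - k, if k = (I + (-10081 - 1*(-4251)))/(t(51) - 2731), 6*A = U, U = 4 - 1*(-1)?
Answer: -228311248/5377 ≈ -42461.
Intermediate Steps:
I = -17592 (I = -14 + 2*(-8789) = -14 - 17578 = -17592)
U = 5 (U = 4 + 1 = 5)
A = 5/6 (A = (1/6)*5 = 5/6 ≈ 0.83333)
t(L) = 5*L/6 (t(L) = L*(5/6) = 5*L/6)
k = 46844/5377 (k = (-17592 + (-10081 - 1*(-4251)))/((5/6)*51 - 2731) = (-17592 + (-10081 + 4251))/(85/2 - 2731) = (-17592 - 5830)/(-5377/2) = -23422*(-2/5377) = 46844/5377 ≈ 8.7119)
-42452 - k = -42452 - 1*46844/5377 = -42452 - 46844/5377 = -228311248/5377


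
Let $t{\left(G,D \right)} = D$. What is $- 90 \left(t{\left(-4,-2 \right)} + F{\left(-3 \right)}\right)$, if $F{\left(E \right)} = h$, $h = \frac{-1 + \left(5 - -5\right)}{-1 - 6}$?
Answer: $\frac{2070}{7} \approx 295.71$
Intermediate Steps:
$h = - \frac{9}{7}$ ($h = \frac{-1 + \left(5 + 5\right)}{-7} = \left(-1 + 10\right) \left(- \frac{1}{7}\right) = 9 \left(- \frac{1}{7}\right) = - \frac{9}{7} \approx -1.2857$)
$F{\left(E \right)} = - \frac{9}{7}$
$- 90 \left(t{\left(-4,-2 \right)} + F{\left(-3 \right)}\right) = - 90 \left(-2 - \frac{9}{7}\right) = \left(-90\right) \left(- \frac{23}{7}\right) = \frac{2070}{7}$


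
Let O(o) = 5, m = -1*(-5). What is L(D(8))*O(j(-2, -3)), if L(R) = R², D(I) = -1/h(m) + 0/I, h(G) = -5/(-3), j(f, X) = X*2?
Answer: 9/5 ≈ 1.8000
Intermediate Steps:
j(f, X) = 2*X
m = 5
h(G) = 5/3 (h(G) = -5*(-⅓) = 5/3)
D(I) = -⅗ (D(I) = -1/5/3 + 0/I = -1*⅗ + 0 = -⅗ + 0 = -⅗)
L(D(8))*O(j(-2, -3)) = (-⅗)²*5 = (9/25)*5 = 9/5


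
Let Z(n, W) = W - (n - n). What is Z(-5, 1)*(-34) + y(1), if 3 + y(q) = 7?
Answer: -30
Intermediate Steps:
y(q) = 4 (y(q) = -3 + 7 = 4)
Z(n, W) = W (Z(n, W) = W - 1*0 = W + 0 = W)
Z(-5, 1)*(-34) + y(1) = 1*(-34) + 4 = -34 + 4 = -30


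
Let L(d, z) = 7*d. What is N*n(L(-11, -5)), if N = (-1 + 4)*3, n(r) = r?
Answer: -693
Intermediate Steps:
N = 9 (N = 3*3 = 9)
N*n(L(-11, -5)) = 9*(7*(-11)) = 9*(-77) = -693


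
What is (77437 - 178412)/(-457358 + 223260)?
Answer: 100975/234098 ≈ 0.43134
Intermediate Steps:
(77437 - 178412)/(-457358 + 223260) = -100975/(-234098) = -100975*(-1/234098) = 100975/234098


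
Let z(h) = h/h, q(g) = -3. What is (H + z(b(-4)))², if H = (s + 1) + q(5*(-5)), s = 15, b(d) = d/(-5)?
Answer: 196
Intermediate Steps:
b(d) = -d/5 (b(d) = d*(-⅕) = -d/5)
z(h) = 1
H = 13 (H = (15 + 1) - 3 = 16 - 3 = 13)
(H + z(b(-4)))² = (13 + 1)² = 14² = 196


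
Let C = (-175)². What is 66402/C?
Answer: 9486/4375 ≈ 2.1682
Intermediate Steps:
C = 30625
66402/C = 66402/30625 = 66402*(1/30625) = 9486/4375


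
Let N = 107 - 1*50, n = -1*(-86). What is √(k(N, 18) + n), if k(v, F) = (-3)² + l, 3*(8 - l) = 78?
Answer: √77 ≈ 8.7750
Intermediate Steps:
n = 86
l = -18 (l = 8 - ⅓*78 = 8 - 26 = -18)
N = 57 (N = 107 - 50 = 57)
k(v, F) = -9 (k(v, F) = (-3)² - 18 = 9 - 18 = -9)
√(k(N, 18) + n) = √(-9 + 86) = √77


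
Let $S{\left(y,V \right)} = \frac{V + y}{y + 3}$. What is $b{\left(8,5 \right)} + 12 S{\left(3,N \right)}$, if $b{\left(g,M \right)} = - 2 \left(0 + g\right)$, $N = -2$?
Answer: $-14$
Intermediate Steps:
$S{\left(y,V \right)} = \frac{V + y}{3 + y}$
$b{\left(g,M \right)} = - 2 g$
$b{\left(8,5 \right)} + 12 S{\left(3,N \right)} = \left(-2\right) 8 + 12 \frac{-2 + 3}{3 + 3} = -16 + 12 \cdot \frac{1}{6} \cdot 1 = -16 + 12 \cdot \frac{1}{6} = -16 + 2 = -14$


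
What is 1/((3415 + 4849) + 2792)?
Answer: 1/11056 ≈ 9.0449e-5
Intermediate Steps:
1/((3415 + 4849) + 2792) = 1/(8264 + 2792) = 1/11056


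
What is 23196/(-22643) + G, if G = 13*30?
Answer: 8807574/22643 ≈ 388.98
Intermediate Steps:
G = 390
23196/(-22643) + G = 23196/(-22643) + 390 = 23196*(-1/22643) + 390 = -23196/22643 + 390 = 8807574/22643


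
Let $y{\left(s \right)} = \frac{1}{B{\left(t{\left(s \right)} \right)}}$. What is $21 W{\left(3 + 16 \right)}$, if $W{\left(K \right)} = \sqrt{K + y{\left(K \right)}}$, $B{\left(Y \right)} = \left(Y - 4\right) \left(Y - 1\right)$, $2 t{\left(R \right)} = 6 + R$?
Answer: $\frac{21 \sqrt{2906303}}{391} \approx 91.562$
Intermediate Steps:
$t{\left(R \right)} = 3 + \frac{R}{2}$ ($t{\left(R \right)} = \frac{6 + R}{2} = 3 + \frac{R}{2}$)
$B{\left(Y \right)} = \left(-1 + Y\right) \left(-4 + Y\right)$ ($B{\left(Y \right)} = \left(-4 + Y\right) \left(-1 + Y\right) = \left(-1 + Y\right) \left(-4 + Y\right)$)
$y{\left(s \right)} = \frac{1}{-11 + \left(3 + \frac{s}{2}\right)^{2} - \frac{5 s}{2}}$ ($y{\left(s \right)} = \frac{1}{4 + \left(3 + \frac{s}{2}\right)^{2} - 5 \left(3 + \frac{s}{2}\right)} = \frac{1}{4 + \left(3 + \frac{s}{2}\right)^{2} - \left(15 + \frac{5 s}{2}\right)} = \frac{1}{-11 + \left(3 + \frac{s}{2}\right)^{2} - \frac{5 s}{2}}$)
$W{\left(K \right)} = \sqrt{K + \frac{4}{-8 + K^{2} + 2 K}}$
$21 W{\left(3 + 16 \right)} = 21 \sqrt{\frac{-4 - \left(3 + 16\right)^{3} - 2 \left(3 + 16\right)^{2} + 8 \left(3 + 16\right)}{8 - \left(3 + 16\right)^{2} - 2 \left(3 + 16\right)}} = 21 \sqrt{\frac{-4 - 19^{3} - 2 \cdot 19^{2} + 8 \cdot 19}{8 - 19^{2} - 38}} = 21 \sqrt{\frac{-4 - 6859 - 722 + 152}{8 - 361 - 38}} = 21 \sqrt{\frac{1}{-391} \left(-7433\right)} = 21 \sqrt{\left(- \frac{1}{391}\right) \left(-7433\right)} = 21 \sqrt{\frac{7433}{391}} = 21 \frac{\sqrt{2906303}}{391} = \frac{21 \sqrt{2906303}}{391}$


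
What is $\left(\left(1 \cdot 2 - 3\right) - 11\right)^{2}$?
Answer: $144$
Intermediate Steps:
$\left(\left(1 \cdot 2 - 3\right) - 11\right)^{2} = \left(\left(2 - 3\right) - 11\right)^{2} = \left(-1 - 11\right)^{2} = \left(-12\right)^{2} = 144$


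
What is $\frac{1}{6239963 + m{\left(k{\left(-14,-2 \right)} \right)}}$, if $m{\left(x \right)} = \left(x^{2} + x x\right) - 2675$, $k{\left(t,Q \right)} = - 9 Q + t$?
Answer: $\frac{1}{6237320} \approx 1.6033 \cdot 10^{-7}$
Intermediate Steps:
$k{\left(t,Q \right)} = t - 9 Q$
$m{\left(x \right)} = -2675 + 2 x^{2}$ ($m{\left(x \right)} = \left(x^{2} + x^{2}\right) - 2675 = 2 x^{2} - 2675 = -2675 + 2 x^{2}$)
$\frac{1}{6239963 + m{\left(k{\left(-14,-2 \right)} \right)}} = \frac{1}{6239963 - \left(2675 - 2 \left(-14 - -18\right)^{2}\right)} = \frac{1}{6239963 - \left(2675 - 2 \left(-14 + 18\right)^{2}\right)} = \frac{1}{6239963 - \left(2675 - 2 \cdot 4^{2}\right)} = \frac{1}{6239963 + \left(-2675 + 2 \cdot 16\right)} = \frac{1}{6239963 + \left(-2675 + 32\right)} = \frac{1}{6239963 - 2643} = \frac{1}{6237320}$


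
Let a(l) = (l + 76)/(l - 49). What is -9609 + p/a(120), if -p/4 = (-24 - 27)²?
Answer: -655512/49 ≈ -13378.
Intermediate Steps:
p = -10404 (p = -4*(-24 - 27)² = -4*(-51)² = -4*2601 = -10404)
a(l) = (76 + l)/(-49 + l)
-9609 + p/a(120) = -9609 - 10404*(-49 + 120)/(76 + 120) = -9609 - 10404/(196/71) = -9609 - 10404/((1/71)*196) = -9609 - 10404/196/71 = -9609 - 10404*71/196 = -9609 - 184671/49 = -655512/49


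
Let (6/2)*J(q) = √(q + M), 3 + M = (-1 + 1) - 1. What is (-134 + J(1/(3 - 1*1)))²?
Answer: (804 - I*√14)²/36 ≈ 17956.0 - 167.13*I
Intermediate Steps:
M = -4 (M = -3 + ((-1 + 1) - 1) = -3 + (0 - 1) = -3 - 1 = -4)
J(q) = √(-4 + q)/3 (J(q) = √(q - 4)/3 = √(-4 + q)/3)
(-134 + J(1/(3 - 1*1)))² = (-134 + √(-4 + 1/(3 - 1*1))/3)² = (-134 + √(-4 + 1/(3 - 1))/3)² = (-134 + √(-4 + 1/2)/3)² = (-134 + √(-4 + ½)/3)² = (-134 + √(-7/2)/3)² = (-134 + (I*√14/2)/3)² = (-134 + I*√14/6)²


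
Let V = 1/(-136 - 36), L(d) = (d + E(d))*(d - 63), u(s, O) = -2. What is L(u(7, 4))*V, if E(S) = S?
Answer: -65/43 ≈ -1.5116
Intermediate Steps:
L(d) = 2*d*(-63 + d) (L(d) = (d + d)*(d - 63) = (2*d)*(-63 + d) = 2*d*(-63 + d))
V = -1/172 (V = 1/(-172) = -1/172 ≈ -0.0058140)
L(u(7, 4))*V = (2*(-2)*(-63 - 2))*(-1/172) = (2*(-2)*(-65))*(-1/172) = 260*(-1/172) = -65/43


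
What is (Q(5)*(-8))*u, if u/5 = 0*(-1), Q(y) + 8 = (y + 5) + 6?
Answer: 0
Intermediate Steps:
Q(y) = 3 + y (Q(y) = -8 + ((y + 5) + 6) = -8 + ((5 + y) + 6) = -8 + (11 + y) = 3 + y)
u = 0 (u = 5*(0*(-1)) = 5*0 = 0)
(Q(5)*(-8))*u = ((3 + 5)*(-8))*0 = (8*(-8))*0 = -64*0 = 0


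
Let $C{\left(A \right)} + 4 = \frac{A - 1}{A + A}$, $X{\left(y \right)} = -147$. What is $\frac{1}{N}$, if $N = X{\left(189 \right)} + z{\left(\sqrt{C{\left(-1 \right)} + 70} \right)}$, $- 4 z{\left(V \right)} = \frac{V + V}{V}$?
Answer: $- \frac{2}{295} \approx -0.0067797$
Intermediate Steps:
$C{\left(A \right)} = -4 + \frac{-1 + A}{2 A}$ ($C{\left(A \right)} = -4 + \frac{A - 1}{A + A} = -4 + \frac{-1 + A}{2 A}$)
$z{\left(V \right)} = - \frac{1}{2}$ ($z{\left(V \right)} = - \frac{\left(V + V\right) \frac{1}{V}}{4} = - \frac{2 V \frac{1}{V}}{4} = \left(- \frac{1}{4}\right) 2 = - \frac{1}{2}$)
$N = - \frac{295}{2}$ ($N = -147 - \frac{1}{2} = - \frac{295}{2} \approx -147.5$)
$\frac{1}{N} = \frac{1}{- \frac{295}{2}} = - \frac{2}{295}$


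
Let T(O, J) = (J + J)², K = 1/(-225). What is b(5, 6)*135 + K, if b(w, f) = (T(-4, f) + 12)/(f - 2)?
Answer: 1184624/225 ≈ 5265.0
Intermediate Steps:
K = -1/225 ≈ -0.0044444
T(O, J) = 4*J² (T(O, J) = (2*J)² = 4*J²)
b(w, f) = (12 + 4*f²)/(-2 + f) (b(w, f) = (4*f² + 12)/(f - 2) = (12 + 4*f²)/(-2 + f))
b(5, 6)*135 + K = (4*(3 + 6²)/(-2 + 6))*135 - 1/225 = (4*(3 + 36)/4)*135 - 1/225 = (4*(¼)*39)*135 - 1/225 = 39*135 - 1/225 = 5265 - 1/225 = 1184624/225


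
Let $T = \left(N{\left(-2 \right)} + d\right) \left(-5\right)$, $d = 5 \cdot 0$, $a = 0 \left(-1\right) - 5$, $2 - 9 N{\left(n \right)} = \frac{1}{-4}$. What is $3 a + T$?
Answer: $- \frac{65}{4} \approx -16.25$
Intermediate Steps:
$N{\left(n \right)} = \frac{1}{4}$ ($N{\left(n \right)} = \frac{2}{9} - \frac{1}{9 \left(-4\right)} = \frac{2}{9} - - \frac{1}{36} = \frac{2}{9} + \frac{1}{36} = \frac{1}{4}$)
$a = -5$ ($a = 0 - 5 = -5$)
$d = 0$
$T = - \frac{5}{4}$ ($T = \left(\frac{1}{4} + 0\right) \left(-5\right) = \frac{1}{4} \left(-5\right) = - \frac{5}{4} \approx -1.25$)
$3 a + T = 3 \left(-5\right) - \frac{5}{4} = -15 - \frac{5}{4} = - \frac{65}{4}$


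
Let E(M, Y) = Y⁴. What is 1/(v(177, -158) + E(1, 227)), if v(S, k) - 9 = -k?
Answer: 1/2655238008 ≈ 3.7661e-10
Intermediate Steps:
v(S, k) = 9 - k
1/(v(177, -158) + E(1, 227)) = 1/((9 - 1*(-158)) + 227⁴) = 1/((9 + 158) + 2655237841) = 1/(167 + 2655237841) = 1/2655238008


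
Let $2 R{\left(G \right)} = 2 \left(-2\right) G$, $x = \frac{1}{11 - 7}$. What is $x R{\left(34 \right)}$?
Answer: $-17$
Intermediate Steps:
$x = \frac{1}{4} \approx 0.25$
$R{\left(G \right)} = - 2 G$ ($R{\left(G \right)} = \frac{2 \left(-2\right) G}{2} = \frac{\left(-4\right) G}{2} = - 2 G$)
$x R{\left(34 \right)} = \frac{\left(-2\right) 34}{4} = \frac{1}{4} \left(-68\right) = -17$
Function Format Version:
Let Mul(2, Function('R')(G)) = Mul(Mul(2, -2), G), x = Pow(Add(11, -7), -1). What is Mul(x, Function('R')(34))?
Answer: -17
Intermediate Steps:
x = Rational(1, 4) (x = Pow(4, -1) = Rational(1, 4) ≈ 0.25000)
Function('R')(G) = Mul(-2, G) (Function('R')(G) = Mul(Rational(1, 2), Mul(Mul(2, -2), G)) = Mul(Rational(1, 2), Mul(-4, G)) = Mul(-2, G))
Mul(x, Function('R')(34)) = Mul(Rational(1, 4), Mul(-2, 34)) = Mul(Rational(1, 4), -68) = -17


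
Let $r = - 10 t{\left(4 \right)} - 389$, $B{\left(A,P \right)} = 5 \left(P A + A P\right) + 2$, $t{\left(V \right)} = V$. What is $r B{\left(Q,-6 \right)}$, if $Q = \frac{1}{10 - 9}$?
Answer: $24882$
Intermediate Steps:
$Q = 1$ ($Q = 1^{-1} = 1$)
$B{\left(A,P \right)} = 2 + 10 A P$ ($B{\left(A,P \right)} = 5 \left(A P + A P\right) + 2 = 5 \cdot 2 A P + 2 = 10 A P + 2 = 2 + 10 A P$)
$r = -429$ ($r = \left(-10\right) 4 - 389 = -40 - 389 = -429$)
$r B{\left(Q,-6 \right)} = - 429 \left(2 + 10 \cdot 1 \left(-6\right)\right) = - 429 \left(2 - 60\right) = \left(-429\right) \left(-58\right) = 24882$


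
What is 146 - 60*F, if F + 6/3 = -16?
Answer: 1226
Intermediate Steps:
F = -18 (F = -2 - 16 = -18)
146 - 60*F = 146 - 60*(-18) = 146 + 1080 = 1226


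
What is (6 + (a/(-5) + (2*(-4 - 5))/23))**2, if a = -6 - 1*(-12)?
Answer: 213444/13225 ≈ 16.139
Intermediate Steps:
a = 6 (a = -6 + 12 = 6)
(6 + (a/(-5) + (2*(-4 - 5))/23))**2 = (6 + (6/(-5) + (2*(-4 - 5))/23))**2 = (6 + (6*(-1/5) + (2*(-9))*(1/23)))**2 = (6 + (-6/5 - 18*1/23))**2 = (6 + (-6/5 - 18/23))**2 = (6 - 228/115)**2 = (462/115)**2 = 213444/13225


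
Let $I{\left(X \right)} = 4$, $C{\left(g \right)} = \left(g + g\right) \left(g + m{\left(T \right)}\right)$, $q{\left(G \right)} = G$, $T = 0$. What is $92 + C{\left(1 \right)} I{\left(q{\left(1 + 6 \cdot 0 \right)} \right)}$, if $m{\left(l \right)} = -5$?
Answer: $60$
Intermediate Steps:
$C{\left(g \right)} = 2 g \left(-5 + g\right)$ ($C{\left(g \right)} = \left(g + g\right) \left(g - 5\right) = 2 g \left(-5 + g\right)$)
$92 + C{\left(1 \right)} I{\left(q{\left(1 + 6 \cdot 0 \right)} \right)} = 92 + 2 \cdot 1 \left(-5 + 1\right) 4 = 92 + 2 \cdot 1 \left(-4\right) 4 = 92 - 32 = 60$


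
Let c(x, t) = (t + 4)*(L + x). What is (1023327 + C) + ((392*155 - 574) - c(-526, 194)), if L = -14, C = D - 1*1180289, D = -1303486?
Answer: -1293342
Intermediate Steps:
C = -2483775 (C = -1303486 - 1*1180289 = -1303486 - 1180289 = -2483775)
c(x, t) = (-14 + x)*(4 + t) (c(x, t) = (t + 4)*(-14 + x) = (4 + t)*(-14 + x) = (-14 + x)*(4 + t))
(1023327 + C) + ((392*155 - 574) - c(-526, 194)) = (1023327 - 2483775) + ((392*155 - 574) - (-56 - 14*194 + 4*(-526) + 194*(-526))) = -1460448 + ((60760 - 574) - (-56 - 2716 - 2104 - 102044)) = -1460448 + (60186 - 1*(-106920)) = -1460448 + (60186 + 106920) = -1460448 + 167106 = -1293342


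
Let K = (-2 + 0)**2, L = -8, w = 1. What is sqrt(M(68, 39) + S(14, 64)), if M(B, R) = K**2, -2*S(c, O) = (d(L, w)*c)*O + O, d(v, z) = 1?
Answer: 4*I*sqrt(29) ≈ 21.541*I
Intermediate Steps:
K = 4 (K = (-2)**2 = 4)
S(c, O) = -O/2 - O*c/2 (S(c, O) = -((1*c)*O + O)/2 = -(c*O + O)/2 = -(O*c + O)/2 = -(O + O*c)/2 = -O/2 - O*c/2)
M(B, R) = 16 (M(B, R) = 4**2 = 16)
sqrt(M(68, 39) + S(14, 64)) = sqrt(16 - 1/2*64*(1 + 14)) = sqrt(16 - 1/2*64*15) = sqrt(16 - 480) = sqrt(-464) = 4*I*sqrt(29)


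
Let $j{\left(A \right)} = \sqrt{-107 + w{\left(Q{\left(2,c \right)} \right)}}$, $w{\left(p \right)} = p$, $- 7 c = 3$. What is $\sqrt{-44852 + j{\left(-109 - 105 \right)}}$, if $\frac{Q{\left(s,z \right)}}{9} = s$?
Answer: $\sqrt{-44852 + i \sqrt{89}} \approx 0.022 + 211.78 i$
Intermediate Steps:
$c = - \frac{3}{7}$ ($c = \left(- \frac{1}{7}\right) 3 = - \frac{3}{7} \approx -0.42857$)
$Q{\left(s,z \right)} = 9 s$
$j{\left(A \right)} = i \sqrt{89}$ ($j{\left(A \right)} = \sqrt{-107 + 9 \cdot 2} = \sqrt{-107 + 18} = \sqrt{-89} = i \sqrt{89}$)
$\sqrt{-44852 + j{\left(-109 - 105 \right)}} = \sqrt{-44852 + i \sqrt{89}}$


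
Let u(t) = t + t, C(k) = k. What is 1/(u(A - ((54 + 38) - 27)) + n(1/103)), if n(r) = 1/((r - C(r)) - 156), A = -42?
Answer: -156/33385 ≈ -0.0046728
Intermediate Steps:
n(r) = -1/156 (n(r) = 1/((r - r) - 156) = 1/(0 - 156) = 1/(-156) = -1/156)
u(t) = 2*t
1/(u(A - ((54 + 38) - 27)) + n(1/103)) = 1/(2*(-42 - ((54 + 38) - 27)) - 1/156) = 1/(2*(-42 - (92 - 27)) - 1/156) = 1/(2*(-42 - 1*65) - 1/156) = 1/(2*(-42 - 65) - 1/156) = 1/(2*(-107) - 1/156) = 1/(-214 - 1/156) = 1/(-33385/156) = -156/33385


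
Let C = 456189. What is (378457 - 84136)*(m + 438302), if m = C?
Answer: 263267485611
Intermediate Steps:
m = 456189
(378457 - 84136)*(m + 438302) = (378457 - 84136)*(456189 + 438302) = 294321*894491 = 263267485611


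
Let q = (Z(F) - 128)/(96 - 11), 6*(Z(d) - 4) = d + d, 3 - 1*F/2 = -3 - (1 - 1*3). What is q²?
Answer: 132496/65025 ≈ 2.0376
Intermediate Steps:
F = 8 (F = 6 - 2*(-3 - (1 - 1*3)) = 6 - 2*(-3 - (1 - 3)) = 6 - 2*(-3 - 1*(-2)) = 6 - 2*(-3 + 2) = 6 - 2*(-1) = 6 + 2 = 8)
Z(d) = 4 + d/3 (Z(d) = 4 + (d + d)/6 = 4 + (2*d)/6 = 4 + d/3)
q = -364/255 (q = ((4 + (⅓)*8) - 128)/(96 - 11) = ((4 + 8/3) - 128)/85 = (20/3 - 128)*(1/85) = -364/3*1/85 = -364/255 ≈ -1.4275)
q² = (-364/255)² = 132496/65025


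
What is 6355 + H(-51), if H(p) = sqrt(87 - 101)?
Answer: 6355 + I*sqrt(14) ≈ 6355.0 + 3.7417*I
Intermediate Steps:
H(p) = I*sqrt(14) (H(p) = sqrt(-14) = I*sqrt(14))
6355 + H(-51) = 6355 + I*sqrt(14)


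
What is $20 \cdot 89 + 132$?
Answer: $1912$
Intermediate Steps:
$20 \cdot 89 + 132 = 1780 + 132 = 1912$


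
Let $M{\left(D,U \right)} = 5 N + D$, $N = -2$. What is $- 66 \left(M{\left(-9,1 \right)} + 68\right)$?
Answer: $-3234$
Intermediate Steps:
$M{\left(D,U \right)} = -10 + D$ ($M{\left(D,U \right)} = 5 \left(-2\right) + D = -10 + D$)
$- 66 \left(M{\left(-9,1 \right)} + 68\right) = - 66 \left(\left(-10 - 9\right) + 68\right) = - 66 \left(-19 + 68\right) = \left(-66\right) 49 = -3234$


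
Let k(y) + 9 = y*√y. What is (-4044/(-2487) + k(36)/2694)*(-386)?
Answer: -244667065/372221 ≈ -657.32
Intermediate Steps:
k(y) = -9 + y^(3/2) (k(y) = -9 + y*√y = -9 + y^(3/2))
(-4044/(-2487) + k(36)/2694)*(-386) = (-4044/(-2487) + (-9 + 36^(3/2))/2694)*(-386) = (-4044*(-1/2487) + (-9 + 216)*(1/2694))*(-386) = (1348/829 + 207*(1/2694))*(-386) = (1348/829 + 69/898)*(-386) = (1267705/744442)*(-386) = -244667065/372221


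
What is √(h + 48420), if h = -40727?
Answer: 7*√157 ≈ 87.710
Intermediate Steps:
√(h + 48420) = √(-40727 + 48420) = √7693 = 7*√157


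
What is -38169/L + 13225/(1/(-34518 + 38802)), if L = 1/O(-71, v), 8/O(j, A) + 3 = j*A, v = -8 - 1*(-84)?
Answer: 305885509452/5399 ≈ 5.6656e+7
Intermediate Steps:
v = 76 (v = -8 + 84 = 76)
O(j, A) = 8/(-3 + A*j) (O(j, A) = 8/(-3 + j*A) = 8/(-3 + A*j))
L = -5399/8 (L = 1/(8/(-3 + 76*(-71))) = 1/(8/(-3 - 5396)) = 1/(8/(-5399)) = 1/(8*(-1/5399)) = 1/(-8/5399) = -5399/8 ≈ -674.88)
-38169/L + 13225/(1/(-34518 + 38802)) = -38169/(-5399/8) + 13225/(1/(-34518 + 38802)) = -38169*(-8/5399) + 13225/(1/4284) = 305352/5399 + 13225/(1/4284) = 305352/5399 + 13225*4284 = 305352/5399 + 56655900 = 305885509452/5399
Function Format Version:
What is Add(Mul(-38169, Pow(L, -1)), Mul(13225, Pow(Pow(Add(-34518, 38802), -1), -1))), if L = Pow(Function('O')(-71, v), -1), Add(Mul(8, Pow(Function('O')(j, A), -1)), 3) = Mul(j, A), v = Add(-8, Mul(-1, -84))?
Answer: Rational(305885509452, 5399) ≈ 5.6656e+7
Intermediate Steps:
v = 76 (v = Add(-8, 84) = 76)
Function('O')(j, A) = Mul(8, Pow(Add(-3, Mul(A, j)), -1)) (Function('O')(j, A) = Mul(8, Pow(Add(-3, Mul(j, A)), -1)) = Mul(8, Pow(Add(-3, Mul(A, j)), -1)))
L = Rational(-5399, 8) (L = Pow(Mul(8, Pow(Add(-3, Mul(76, -71)), -1)), -1) = Pow(Mul(8, Pow(Add(-3, -5396), -1)), -1) = Pow(Mul(8, Pow(-5399, -1)), -1) = Pow(Mul(8, Rational(-1, 5399)), -1) = Pow(Rational(-8, 5399), -1) = Rational(-5399, 8) ≈ -674.88)
Add(Mul(-38169, Pow(L, -1)), Mul(13225, Pow(Pow(Add(-34518, 38802), -1), -1))) = Add(Mul(-38169, Pow(Rational(-5399, 8), -1)), Mul(13225, Pow(Pow(Add(-34518, 38802), -1), -1))) = Add(Mul(-38169, Rational(-8, 5399)), Mul(13225, Pow(Pow(4284, -1), -1))) = Add(Rational(305352, 5399), Mul(13225, Pow(Rational(1, 4284), -1))) = Add(Rational(305352, 5399), Mul(13225, 4284)) = Add(Rational(305352, 5399), 56655900) = Rational(305885509452, 5399)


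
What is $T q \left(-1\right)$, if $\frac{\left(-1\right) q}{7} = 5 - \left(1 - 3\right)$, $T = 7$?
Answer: $343$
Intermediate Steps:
$q = -49$ ($q = - 7 \left(5 - \left(1 - 3\right)\right) = - 7 \left(5 - -2\right) = - 7 \left(5 + 2\right) = \left(-7\right) 7 = -49$)
$T q \left(-1\right) = 7 \left(-49\right) \left(-1\right) = \left(-343\right) \left(-1\right) = 343$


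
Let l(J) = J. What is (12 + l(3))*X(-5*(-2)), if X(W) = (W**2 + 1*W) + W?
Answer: 1800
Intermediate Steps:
X(W) = W**2 + 2*W (X(W) = (W**2 + W) + W = (W + W**2) + W = W**2 + 2*W)
(12 + l(3))*X(-5*(-2)) = (12 + 3)*((-5*(-2))*(2 - 5*(-2))) = 15*(10*(2 + 10)) = 15*(10*12) = 15*120 = 1800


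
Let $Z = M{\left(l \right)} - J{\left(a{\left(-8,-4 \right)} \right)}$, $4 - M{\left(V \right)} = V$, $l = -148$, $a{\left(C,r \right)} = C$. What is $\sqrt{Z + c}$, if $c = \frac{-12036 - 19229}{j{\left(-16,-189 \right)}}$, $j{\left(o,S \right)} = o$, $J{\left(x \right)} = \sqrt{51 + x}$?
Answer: $\frac{\sqrt{33697 - 16 \sqrt{43}}}{4} \approx 45.82$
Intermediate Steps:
$M{\left(V \right)} = 4 - V$
$Z = 152 - \sqrt{43}$ ($Z = \left(4 - -148\right) - \sqrt{51 - 8} = \left(4 + 148\right) - \sqrt{43} = 152 - \sqrt{43} \approx 145.44$)
$c = \frac{31265}{16}$ ($c = \frac{-12036 - 19229}{-16} = \left(-31265\right) \left(- \frac{1}{16}\right) = \frac{31265}{16} \approx 1954.1$)
$\sqrt{Z + c} = \sqrt{\left(152 - \sqrt{43}\right) + \frac{31265}{16}} = \sqrt{\frac{33697}{16} - \sqrt{43}}$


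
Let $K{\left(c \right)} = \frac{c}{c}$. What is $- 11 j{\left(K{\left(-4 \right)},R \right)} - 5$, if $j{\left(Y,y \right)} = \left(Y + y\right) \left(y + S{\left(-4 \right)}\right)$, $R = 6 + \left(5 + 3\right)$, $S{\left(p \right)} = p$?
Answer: $-1655$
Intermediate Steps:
$K{\left(c \right)} = 1$
$R = 14$ ($R = 6 + 8 = 14$)
$j{\left(Y,y \right)} = \left(-4 + y\right) \left(Y + y\right)$ ($j{\left(Y,y \right)} = \left(Y + y\right) \left(y - 4\right) = \left(Y + y\right) \left(-4 + y\right) = \left(-4 + y\right) \left(Y + y\right)$)
$- 11 j{\left(K{\left(-4 \right)},R \right)} - 5 = - 11 \left(14^{2} - 4 - 56 + 1 \cdot 14\right) - 5 = - 11 \left(196 - 4 - 56 + 14\right) - 5 = \left(-11\right) 150 - 5 = -1650 - 5 = -1655$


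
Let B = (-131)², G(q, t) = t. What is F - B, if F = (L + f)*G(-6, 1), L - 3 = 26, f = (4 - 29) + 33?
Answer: -17124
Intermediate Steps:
f = 8 (f = -25 + 33 = 8)
L = 29 (L = 3 + 26 = 29)
B = 17161
F = 37 (F = (29 + 8)*1 = 37*1 = 37)
F - B = 37 - 1*17161 = 37 - 17161 = -17124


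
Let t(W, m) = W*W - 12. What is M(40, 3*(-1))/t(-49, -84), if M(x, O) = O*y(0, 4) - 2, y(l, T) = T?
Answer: -14/2389 ≈ -0.0058602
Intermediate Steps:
t(W, m) = -12 + W² (t(W, m) = W² - 12 = -12 + W²)
M(x, O) = -2 + 4*O (M(x, O) = O*4 - 2 = 4*O - 2 = -2 + 4*O)
M(40, 3*(-1))/t(-49, -84) = (-2 + 4*(3*(-1)))/(-12 + (-49)²) = (-2 + 4*(-3))/(-12 + 2401) = (-2 - 12)/2389 = -14*1/2389 = -14/2389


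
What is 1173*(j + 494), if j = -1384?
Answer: -1043970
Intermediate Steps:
1173*(j + 494) = 1173*(-1384 + 494) = 1173*(-890) = -1043970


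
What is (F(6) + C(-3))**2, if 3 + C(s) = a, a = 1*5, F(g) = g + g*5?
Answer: 1444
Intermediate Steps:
F(g) = 6*g (F(g) = g + 5*g = 6*g)
a = 5
C(s) = 2 (C(s) = -3 + 5 = 2)
(F(6) + C(-3))**2 = (6*6 + 2)**2 = (36 + 2)**2 = 38**2 = 1444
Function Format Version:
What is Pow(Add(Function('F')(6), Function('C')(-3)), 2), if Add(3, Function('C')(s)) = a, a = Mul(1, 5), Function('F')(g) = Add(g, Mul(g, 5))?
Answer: 1444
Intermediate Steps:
Function('F')(g) = Mul(6, g) (Function('F')(g) = Add(g, Mul(5, g)) = Mul(6, g))
a = 5
Function('C')(s) = 2 (Function('C')(s) = Add(-3, 5) = 2)
Pow(Add(Function('F')(6), Function('C')(-3)), 2) = Pow(Add(Mul(6, 6), 2), 2) = Pow(Add(36, 2), 2) = Pow(38, 2) = 1444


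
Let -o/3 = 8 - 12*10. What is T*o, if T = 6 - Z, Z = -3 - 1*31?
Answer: 13440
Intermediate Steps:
Z = -34 (Z = -3 - 31 = -34)
T = 40 (T = 6 - 1*(-34) = 6 + 34 = 40)
o = 336 (o = -3*(8 - 12*10) = -3*(8 - 120) = -3*(-112) = 336)
T*o = 40*336 = 13440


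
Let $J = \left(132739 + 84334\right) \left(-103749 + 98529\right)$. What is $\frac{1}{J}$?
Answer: $- \frac{1}{1133121060} \approx -8.8252 \cdot 10^{-10}$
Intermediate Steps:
$J = -1133121060$ ($J = 217073 \left(-5220\right) = -1133121060$)
$\frac{1}{J} = \frac{1}{-1133121060} = - \frac{1}{1133121060}$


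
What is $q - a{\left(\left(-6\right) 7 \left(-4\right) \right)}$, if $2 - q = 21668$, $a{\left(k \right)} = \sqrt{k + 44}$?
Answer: $-21666 - 2 \sqrt{53} \approx -21681.0$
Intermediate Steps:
$a{\left(k \right)} = \sqrt{44 + k}$
$q = -21666$ ($q = 2 - 21668 = -21666$)
$q - a{\left(\left(-6\right) 7 \left(-4\right) \right)} = -21666 - \sqrt{44 + \left(-6\right) 7 \left(-4\right)} = -21666 - \sqrt{44 - -168} = -21666 - \sqrt{44 + 168} = -21666 - \sqrt{212} = -21666 - 2 \sqrt{53}$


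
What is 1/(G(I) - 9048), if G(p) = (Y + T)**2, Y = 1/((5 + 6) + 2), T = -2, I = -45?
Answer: -169/1528487 ≈ -0.00011057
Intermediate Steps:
Y = 1/13 (Y = 1/(11 + 2) = 1/13 ≈ 0.076923)
G(p) = 625/169 (G(p) = (1/13 - 2)**2 = (-25/13)**2 = 625/169)
1/(G(I) - 9048) = 1/(625/169 - 9048) = 1/(-1528487/169) = -169/1528487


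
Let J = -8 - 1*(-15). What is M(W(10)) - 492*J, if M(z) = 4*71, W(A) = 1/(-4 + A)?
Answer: -3160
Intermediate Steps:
J = 7 (J = -8 + 15 = 7)
M(z) = 284
M(W(10)) - 492*J = 284 - 492*7 = 284 - 1*3444 = 284 - 3444 = -3160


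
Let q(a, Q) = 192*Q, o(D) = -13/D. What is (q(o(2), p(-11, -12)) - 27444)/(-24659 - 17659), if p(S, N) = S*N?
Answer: 350/7053 ≈ 0.049624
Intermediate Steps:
p(S, N) = N*S
(q(o(2), p(-11, -12)) - 27444)/(-24659 - 17659) = (192*(-12*(-11)) - 27444)/(-24659 - 17659) = (192*132 - 27444)/(-42318) = (25344 - 27444)*(-1/42318) = -2100*(-1/42318) = 350/7053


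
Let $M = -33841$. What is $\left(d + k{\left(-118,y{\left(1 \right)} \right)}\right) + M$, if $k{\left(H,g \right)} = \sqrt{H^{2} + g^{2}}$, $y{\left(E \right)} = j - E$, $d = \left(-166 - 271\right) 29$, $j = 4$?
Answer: $-46514 + \sqrt{13933} \approx -46396.0$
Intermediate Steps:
$d = -12673$ ($d = \left(-437\right) 29 = -12673$)
$y{\left(E \right)} = 4 - E$
$\left(d + k{\left(-118,y{\left(1 \right)} \right)}\right) + M = \left(-12673 + \sqrt{\left(-118\right)^{2} + \left(4 - 1\right)^{2}}\right) - 33841 = \left(-12673 + \sqrt{13924 + \left(4 - 1\right)^{2}}\right) - 33841 = \left(-12673 + \sqrt{13924 + 3^{2}}\right) - 33841 = \left(-12673 + \sqrt{13924 + 9}\right) - 33841 = \left(-12673 + \sqrt{13933}\right) - 33841 = -46514 + \sqrt{13933}$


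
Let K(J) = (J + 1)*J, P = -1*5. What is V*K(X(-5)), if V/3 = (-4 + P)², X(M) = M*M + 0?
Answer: 157950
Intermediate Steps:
X(M) = M² (X(M) = M² + 0 = M²)
P = -5
K(J) = J*(1 + J) (K(J) = (1 + J)*J = J*(1 + J))
V = 243 (V = 3*(-4 - 5)² = 3*(-9)² = 3*81 = 243)
V*K(X(-5)) = 243*((-5)²*(1 + (-5)²)) = 243*(25*(1 + 25)) = 243*(25*26) = 243*650 = 157950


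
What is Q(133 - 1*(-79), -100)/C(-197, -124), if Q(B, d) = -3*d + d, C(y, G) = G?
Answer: -50/31 ≈ -1.6129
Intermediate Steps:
Q(B, d) = -2*d
Q(133 - 1*(-79), -100)/C(-197, -124) = -2*(-100)/(-124) = 200*(-1/124) = -50/31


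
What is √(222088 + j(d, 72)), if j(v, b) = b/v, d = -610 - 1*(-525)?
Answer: 4*√100286230/85 ≈ 471.26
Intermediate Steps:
d = -85 (d = -610 + 525 = -85)
√(222088 + j(d, 72)) = √(222088 + 72/(-85)) = √(222088 + 72*(-1/85)) = √(222088 - 72/85) = √(18877408/85) = 4*√100286230/85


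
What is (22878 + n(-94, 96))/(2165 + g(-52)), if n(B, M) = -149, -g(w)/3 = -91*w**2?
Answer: 22729/740357 ≈ 0.030700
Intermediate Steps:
g(w) = 273*w**2 (g(w) = -(-273)*w**2 = 273*w**2)
(22878 + n(-94, 96))/(2165 + g(-52)) = (22878 - 149)/(2165 + 273*(-52)**2) = 22729/(2165 + 273*2704) = 22729/(2165 + 738192) = 22729/740357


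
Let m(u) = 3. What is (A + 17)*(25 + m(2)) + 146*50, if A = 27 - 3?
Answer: 8448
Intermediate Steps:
A = 24
(A + 17)*(25 + m(2)) + 146*50 = (24 + 17)*(25 + 3) + 146*50 = 41*28 + 7300 = 1148 + 7300 = 8448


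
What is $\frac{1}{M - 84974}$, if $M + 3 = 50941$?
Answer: $- \frac{1}{34036} \approx -2.9381 \cdot 10^{-5}$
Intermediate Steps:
$M = 50938$ ($M = -3 + 50941 = 50938$)
$\frac{1}{M - 84974} = \frac{1}{50938 - 84974} = \frac{1}{-34036} = - \frac{1}{34036}$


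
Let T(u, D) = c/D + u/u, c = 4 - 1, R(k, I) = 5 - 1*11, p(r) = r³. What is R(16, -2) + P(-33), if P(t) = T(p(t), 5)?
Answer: -22/5 ≈ -4.4000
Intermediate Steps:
R(k, I) = -6 (R(k, I) = 5 - 11 = -6)
c = 3
T(u, D) = 1 + 3/D (T(u, D) = 3/D + u/u = 3/D + 1 = 1 + 3/D)
P(t) = 8/5 (P(t) = (3 + 5)/5 = (⅕)*8 = 8/5)
R(16, -2) + P(-33) = -6 + 8/5 = -22/5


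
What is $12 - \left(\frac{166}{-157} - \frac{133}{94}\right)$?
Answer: $\frac{213581}{14758} \approx 14.472$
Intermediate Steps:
$12 - \left(\frac{166}{-157} - \frac{133}{94}\right) = 12 - \left(166 \left(- \frac{1}{157}\right) - \frac{133}{94}\right) = 12 - \left(- \frac{166}{157} - \frac{133}{94}\right) = 12 - - \frac{36485}{14758} = 12 + \frac{36485}{14758} = \frac{213581}{14758}$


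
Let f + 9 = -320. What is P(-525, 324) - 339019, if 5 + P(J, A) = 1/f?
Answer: -111538897/329 ≈ -3.3902e+5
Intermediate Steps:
f = -329 (f = -9 - 320 = -329)
P(J, A) = -1646/329 (P(J, A) = -5 + 1/(-329) = -5 - 1/329 = -1646/329)
P(-525, 324) - 339019 = -1646/329 - 339019 = -111538897/329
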